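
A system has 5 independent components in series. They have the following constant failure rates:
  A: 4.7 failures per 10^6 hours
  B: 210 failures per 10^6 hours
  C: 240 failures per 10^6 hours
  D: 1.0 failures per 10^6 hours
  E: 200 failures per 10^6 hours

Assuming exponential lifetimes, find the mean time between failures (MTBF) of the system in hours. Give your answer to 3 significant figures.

Series of exponential components: λ_sys = Σ λ_i
λ_sys = 0.0000047 + 0.00021 + 0.00024 + 0.0000010 + 0.00020 = 6.5570e-04 /h
MTBF = 1 / λ_sys = 1530 h

1530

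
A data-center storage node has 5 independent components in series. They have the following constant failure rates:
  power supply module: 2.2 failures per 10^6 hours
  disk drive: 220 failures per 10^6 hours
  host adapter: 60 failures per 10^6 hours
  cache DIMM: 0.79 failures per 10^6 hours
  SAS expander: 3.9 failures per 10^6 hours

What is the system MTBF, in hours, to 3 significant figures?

3490

Series of exponential components: λ_sys = Σ λ_i
λ_sys = 0.0000022 + 0.00022 + 0.000060 + 0.00000079 + 0.0000039 = 2.8689e-04 /h
MTBF = 1 / λ_sys = 3490 h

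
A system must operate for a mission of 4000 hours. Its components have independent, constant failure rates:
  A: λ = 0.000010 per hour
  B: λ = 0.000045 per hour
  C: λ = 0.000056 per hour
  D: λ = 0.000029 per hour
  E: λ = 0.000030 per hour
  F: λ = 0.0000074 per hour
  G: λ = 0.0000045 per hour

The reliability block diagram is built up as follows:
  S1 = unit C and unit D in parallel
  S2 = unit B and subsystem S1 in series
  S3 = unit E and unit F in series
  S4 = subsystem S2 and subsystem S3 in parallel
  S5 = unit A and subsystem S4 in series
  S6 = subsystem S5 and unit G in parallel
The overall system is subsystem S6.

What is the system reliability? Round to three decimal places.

0.999

R(A) = exp(−0.000010 × 4000) = 0.96079
R(B) = exp(−0.000045 × 4000) = 0.83527
R(C) = exp(−0.000056 × 4000) = 0.79932
R(D) = exp(−0.000029 × 4000) = 0.89048
R(E) = exp(−0.000030 × 4000) = 0.88692
R(F) = exp(−0.0000074 × 4000) = 0.97083
R(G) = exp(−0.0000045 × 4000) = 0.98216
Parallel (C and D): 1 − (1 − 0.79932)(1 − 0.89048) = 0.97802
Series (B and [0.97802]): 0.83527 × 0.97802 = 0.81691
Series (E and F): 0.88692 × 0.97083 = 0.86105
Parallel ([0.81691] and [0.86105]): 1 − (1 − 0.81691)(1 − 0.86105) = 0.97456
Series (A and [0.97456]): 0.96079 × 0.97456 = 0.93635
Parallel ([0.93635] and G): 1 − (1 − 0.93635)(1 − 0.98216) = 0.999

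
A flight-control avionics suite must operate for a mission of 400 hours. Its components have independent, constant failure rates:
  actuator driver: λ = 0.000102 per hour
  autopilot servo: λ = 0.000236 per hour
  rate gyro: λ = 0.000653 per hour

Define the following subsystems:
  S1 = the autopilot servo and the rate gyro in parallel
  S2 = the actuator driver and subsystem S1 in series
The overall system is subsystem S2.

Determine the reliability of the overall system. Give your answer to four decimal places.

R(actuator driver) = exp(−0.000102 × 400) = 0.960021
R(autopilot servo) = exp(−0.000236 × 400) = 0.909919
R(rate gyro) = exp(−0.000653 × 400) = 0.770127
Parallel (autopilot servo and rate gyro): 1 − (1 − 0.909919)(1 − 0.770127) = 0.979293
Series (actuator driver and [0.979293]): 0.960021 × 0.979293 = 0.9401

0.9401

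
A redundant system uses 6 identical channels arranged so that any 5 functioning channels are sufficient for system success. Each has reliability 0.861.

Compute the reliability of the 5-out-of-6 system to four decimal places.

0.8020

R = Σ_{i=5}^{6} C(6,i) p^i (1−p)^{6−i} with p = 0.861
C(6,5)·0.861^5·0.139^1 = 0.394622
C(6,6)·0.861^6·0.139^0 = 0.407398
Sum = 0.8020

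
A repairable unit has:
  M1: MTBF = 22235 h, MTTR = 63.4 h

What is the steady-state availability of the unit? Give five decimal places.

A(M1) = MTBF/(MTBF+MTTR) = 22235/(22235+63.4) = 0.99716

0.99716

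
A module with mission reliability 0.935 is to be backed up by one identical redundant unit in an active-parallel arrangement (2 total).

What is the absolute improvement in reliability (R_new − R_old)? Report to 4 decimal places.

0.0608

R_before = 0.935
R_after = 1 − (1 − 0.935)^2 = 0.9958
ΔR = 0.9958 − 0.935 = 0.0608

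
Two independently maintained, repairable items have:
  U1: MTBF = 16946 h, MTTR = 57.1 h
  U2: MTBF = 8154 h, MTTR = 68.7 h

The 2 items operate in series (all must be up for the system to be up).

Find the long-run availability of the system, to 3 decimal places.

A(U1) = MTBF/(MTBF+MTTR) = 16946/(16946+57.1) = 0.996642
A(U2) = MTBF/(MTBF+MTTR) = 8154/(8154+68.7) = 0.991645
Series availability: 0.996642 × 0.991645 = 0.988

0.988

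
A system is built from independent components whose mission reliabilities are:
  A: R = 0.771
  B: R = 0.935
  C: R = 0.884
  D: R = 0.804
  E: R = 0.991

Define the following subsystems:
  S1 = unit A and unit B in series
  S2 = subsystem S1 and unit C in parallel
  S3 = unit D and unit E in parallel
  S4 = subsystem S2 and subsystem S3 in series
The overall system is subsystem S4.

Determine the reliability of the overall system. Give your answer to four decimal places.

0.9659

Series (A and B): 0.771000 × 0.935000 = 0.720885
Parallel ([0.720885] and C): 1 − (1 − 0.720885)(1 − 0.884000) = 0.967623
Parallel (D and E): 1 − (1 − 0.804000)(1 − 0.991000) = 0.998236
Series ([0.967623] and [0.998236]): 0.967623 × 0.998236 = 0.9659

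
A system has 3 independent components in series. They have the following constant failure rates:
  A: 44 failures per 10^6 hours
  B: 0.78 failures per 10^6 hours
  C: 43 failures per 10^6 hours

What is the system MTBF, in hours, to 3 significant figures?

Series of exponential components: λ_sys = Σ λ_i
λ_sys = 0.000044 + 0.00000078 + 0.000043 = 8.7780e-05 /h
MTBF = 1 / λ_sys = 11400 h

11400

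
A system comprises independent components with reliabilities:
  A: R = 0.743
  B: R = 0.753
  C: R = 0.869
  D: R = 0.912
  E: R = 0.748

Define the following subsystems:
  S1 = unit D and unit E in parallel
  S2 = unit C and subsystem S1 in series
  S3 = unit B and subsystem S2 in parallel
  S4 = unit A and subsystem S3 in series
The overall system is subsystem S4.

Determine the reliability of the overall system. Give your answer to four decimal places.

Parallel (D and E): 1 − (1 − 0.912000)(1 − 0.748000) = 0.977824
Series (C and [0.977824]): 0.869000 × 0.977824 = 0.849729
Parallel (B and [0.849729]): 1 − (1 − 0.753000)(1 − 0.849729) = 0.962883
Series (A and [0.962883]): 0.743000 × 0.962883 = 0.7154

0.7154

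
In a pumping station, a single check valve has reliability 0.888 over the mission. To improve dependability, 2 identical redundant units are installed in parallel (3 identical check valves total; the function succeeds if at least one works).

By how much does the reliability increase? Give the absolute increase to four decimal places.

0.1106

R_before = 0.888
R_after = 1 − (1 − 0.888)^3 = 0.9986
ΔR = 0.9986 − 0.888 = 0.1106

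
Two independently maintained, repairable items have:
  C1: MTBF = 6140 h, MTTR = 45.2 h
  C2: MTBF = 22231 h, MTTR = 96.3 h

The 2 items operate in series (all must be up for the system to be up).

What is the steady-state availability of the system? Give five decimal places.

0.98841

A(C1) = MTBF/(MTBF+MTTR) = 6140/(6140+45.2) = 0.992692
A(C2) = MTBF/(MTBF+MTTR) = 22231/(22231+96.3) = 0.995687
Series availability: 0.992692 × 0.995687 = 0.98841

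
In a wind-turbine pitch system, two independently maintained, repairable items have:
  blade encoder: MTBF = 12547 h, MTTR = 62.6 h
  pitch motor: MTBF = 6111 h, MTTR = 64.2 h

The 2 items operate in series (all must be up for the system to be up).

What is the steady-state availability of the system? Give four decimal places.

A(blade encoder) = MTBF/(MTBF+MTTR) = 12547/(12547+62.6) = 0.995036
A(pitch motor) = MTBF/(MTBF+MTTR) = 6111/(6111+64.2) = 0.989604
Series availability: 0.995036 × 0.989604 = 0.9847

0.9847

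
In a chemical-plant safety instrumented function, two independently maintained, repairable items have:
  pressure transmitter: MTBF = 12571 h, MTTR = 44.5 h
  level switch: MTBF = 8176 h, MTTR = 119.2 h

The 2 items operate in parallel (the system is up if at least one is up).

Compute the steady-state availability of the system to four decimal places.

A(pressure transmitter) = MTBF/(MTBF+MTTR) = 12571/(12571+44.5) = 0.996473
A(level switch) = MTBF/(MTBF+MTTR) = 8176/(8176+119.2) = 0.985630
Parallel availability: 1 − (1 − 0.996473)(1 − 0.985630) = 0.9999

0.9999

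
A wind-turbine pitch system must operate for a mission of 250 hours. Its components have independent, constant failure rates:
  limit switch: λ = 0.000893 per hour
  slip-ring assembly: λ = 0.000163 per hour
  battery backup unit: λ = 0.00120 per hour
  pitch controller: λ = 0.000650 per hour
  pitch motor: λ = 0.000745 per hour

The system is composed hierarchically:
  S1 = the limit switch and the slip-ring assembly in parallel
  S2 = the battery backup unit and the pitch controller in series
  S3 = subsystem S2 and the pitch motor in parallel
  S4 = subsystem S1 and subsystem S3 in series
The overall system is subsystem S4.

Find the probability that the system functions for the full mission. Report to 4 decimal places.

R(limit switch) = exp(−0.000893 × 250) = 0.799915
R(slip-ring assembly) = exp(−0.000163 × 250) = 0.960069
R(battery backup unit) = exp(−0.00120 × 250) = 0.740818
R(pitch controller) = exp(−0.000650 × 250) = 0.850016
R(pitch motor) = exp(−0.000745 × 250) = 0.830066
Parallel (limit switch and slip-ring assembly): 1 − (1 − 0.799915)(1 − 0.960069) = 0.992010
Series (battery backup unit and pitch controller): 0.740818 × 0.850016 = 0.629707
Parallel ([0.629707] and pitch motor): 1 − (1 − 0.629707)(1 − 0.830066) = 0.937075
Series ([0.992010] and [0.937075]): 0.992010 × 0.937075 = 0.9296

0.9296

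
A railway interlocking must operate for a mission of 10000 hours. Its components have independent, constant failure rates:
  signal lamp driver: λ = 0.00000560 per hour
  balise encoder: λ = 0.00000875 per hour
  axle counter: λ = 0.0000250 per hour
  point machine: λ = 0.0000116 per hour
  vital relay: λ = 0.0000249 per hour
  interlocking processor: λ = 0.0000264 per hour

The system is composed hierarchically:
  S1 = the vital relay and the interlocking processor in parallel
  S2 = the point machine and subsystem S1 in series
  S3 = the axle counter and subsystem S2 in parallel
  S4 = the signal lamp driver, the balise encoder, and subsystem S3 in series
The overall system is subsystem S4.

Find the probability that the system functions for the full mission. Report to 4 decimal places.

0.8366

R(signal lamp driver) = exp(−0.00000560 × 10000) = 0.945539
R(balise encoder) = exp(−0.00000875 × 10000) = 0.916219
R(axle counter) = exp(−0.0000250 × 10000) = 0.778801
R(point machine) = exp(−0.0000116 × 10000) = 0.890475
R(vital relay) = exp(−0.0000249 × 10000) = 0.779580
R(interlocking processor) = exp(−0.0000264 × 10000) = 0.767974
Parallel (vital relay and interlocking processor): 1 − (1 − 0.779580)(1 − 0.767974) = 0.948857
Series (point machine and [0.948857]): 0.890475 × 0.948857 = 0.844933
Parallel (axle counter and [0.844933]): 1 − (1 − 0.778801)(1 − 0.844933) = 0.965699
Series (signal lamp driver, balise encoder, and [0.965699]): 0.945539 × 0.916219 × 0.965699 = 0.8366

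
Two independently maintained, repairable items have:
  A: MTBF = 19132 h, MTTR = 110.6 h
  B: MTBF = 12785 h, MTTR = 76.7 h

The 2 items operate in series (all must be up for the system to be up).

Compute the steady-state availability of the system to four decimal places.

A(A) = MTBF/(MTBF+MTTR) = 19132/(19132+110.6) = 0.994252
A(B) = MTBF/(MTBF+MTTR) = 12785/(12785+76.7) = 0.994037
Series availability: 0.994252 × 0.994037 = 0.9883

0.9883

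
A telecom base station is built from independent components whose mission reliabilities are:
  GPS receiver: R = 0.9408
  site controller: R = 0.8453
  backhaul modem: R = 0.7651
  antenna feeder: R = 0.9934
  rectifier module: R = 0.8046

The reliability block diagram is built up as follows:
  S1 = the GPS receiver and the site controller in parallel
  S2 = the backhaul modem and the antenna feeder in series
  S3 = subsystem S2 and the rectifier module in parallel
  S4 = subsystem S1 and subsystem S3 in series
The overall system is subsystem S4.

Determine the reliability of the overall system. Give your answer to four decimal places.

Parallel (GPS receiver and site controller): 1 − (1 − 0.940800)(1 − 0.845300) = 0.990842
Series (backhaul modem and antenna feeder): 0.765100 × 0.993400 = 0.760050
Parallel ([0.760050] and rectifier module): 1 − (1 − 0.760050)(1 − 0.804600) = 0.953114
Series ([0.990842] and [0.953114]): 0.990842 × 0.953114 = 0.9444

0.9444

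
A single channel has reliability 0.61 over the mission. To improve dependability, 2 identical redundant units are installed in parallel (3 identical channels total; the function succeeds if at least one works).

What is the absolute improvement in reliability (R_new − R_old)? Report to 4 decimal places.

R_before = 0.61
R_after = 1 − (1 − 0.61)^3 = 0.9407
ΔR = 0.9407 − 0.61 = 0.3307

0.3307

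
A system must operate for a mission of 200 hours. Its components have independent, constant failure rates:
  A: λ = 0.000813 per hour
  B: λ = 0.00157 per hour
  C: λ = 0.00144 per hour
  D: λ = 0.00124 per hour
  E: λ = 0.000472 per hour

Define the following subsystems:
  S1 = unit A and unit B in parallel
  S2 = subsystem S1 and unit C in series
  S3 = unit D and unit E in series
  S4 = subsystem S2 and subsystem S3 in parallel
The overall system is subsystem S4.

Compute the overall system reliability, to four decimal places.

0.9187

R(A) = exp(−0.000813 × 200) = 0.849931
R(B) = exp(−0.00157 × 200) = 0.730519
R(C) = exp(−0.00144 × 200) = 0.749762
R(D) = exp(−0.00124 × 200) = 0.780360
R(E) = exp(−0.000472 × 200) = 0.909919
Parallel (A and B): 1 − (1 − 0.849931)(1 − 0.730519) = 0.959559
Series ([0.959559] and C): 0.959559 × 0.749762 = 0.719441
Series (D and E): 0.780360 × 0.909919 = 0.710064
Parallel ([0.719441] and [0.710064]): 1 − (1 − 0.719441)(1 − 0.710064) = 0.9187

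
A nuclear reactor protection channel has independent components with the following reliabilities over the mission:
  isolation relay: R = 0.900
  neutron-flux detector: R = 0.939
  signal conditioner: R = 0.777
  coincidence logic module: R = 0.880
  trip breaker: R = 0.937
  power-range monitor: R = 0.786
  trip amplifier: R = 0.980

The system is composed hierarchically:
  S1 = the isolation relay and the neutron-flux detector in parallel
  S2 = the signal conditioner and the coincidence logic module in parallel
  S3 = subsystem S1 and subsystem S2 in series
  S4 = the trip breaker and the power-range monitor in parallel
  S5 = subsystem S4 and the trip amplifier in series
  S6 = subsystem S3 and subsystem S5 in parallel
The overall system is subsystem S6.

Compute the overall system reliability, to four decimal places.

0.9989

Parallel (isolation relay and neutron-flux detector): 1 − (1 − 0.900000)(1 − 0.939000) = 0.993900
Parallel (signal conditioner and coincidence logic module): 1 − (1 − 0.777000)(1 − 0.880000) = 0.973240
Series ([0.993900] and [0.973240]): 0.993900 × 0.973240 = 0.967303
Parallel (trip breaker and power-range monitor): 1 − (1 − 0.937000)(1 − 0.786000) = 0.986518
Series ([0.986518] and trip amplifier): 0.986518 × 0.980000 = 0.966788
Parallel ([0.967303] and [0.966788]): 1 − (1 − 0.967303)(1 − 0.966788) = 0.9989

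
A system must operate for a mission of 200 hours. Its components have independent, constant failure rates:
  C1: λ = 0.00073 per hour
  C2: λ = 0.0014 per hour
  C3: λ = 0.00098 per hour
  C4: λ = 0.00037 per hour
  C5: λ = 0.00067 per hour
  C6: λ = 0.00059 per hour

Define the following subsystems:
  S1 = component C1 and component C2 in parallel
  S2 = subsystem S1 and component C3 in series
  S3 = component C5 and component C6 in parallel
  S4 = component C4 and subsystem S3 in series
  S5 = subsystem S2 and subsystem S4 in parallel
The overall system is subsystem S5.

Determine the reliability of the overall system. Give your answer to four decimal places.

R(C1) = exp(−0.00073 × 200) = 0.864158
R(C2) = exp(−0.0014 × 200) = 0.755784
R(C3) = exp(−0.00098 × 200) = 0.822012
R(C4) = exp(−0.00037 × 200) = 0.928672
R(C5) = exp(−0.00067 × 200) = 0.874590
R(C6) = exp(−0.00059 × 200) = 0.888696
Parallel (C1 and C2): 1 − (1 − 0.864158)(1 − 0.755784) = 0.966825
Series ([0.966825] and C3): 0.966825 × 0.822012 = 0.794742
Parallel (C5 and C6): 1 − (1 − 0.874590)(1 − 0.888696) = 0.986041
Series (C4 and [0.986041]): 0.928672 × 0.986041 = 0.915709
Parallel ([0.794742] and [0.915709]): 1 − (1 − 0.794742)(1 − 0.915709) = 0.9827

0.9827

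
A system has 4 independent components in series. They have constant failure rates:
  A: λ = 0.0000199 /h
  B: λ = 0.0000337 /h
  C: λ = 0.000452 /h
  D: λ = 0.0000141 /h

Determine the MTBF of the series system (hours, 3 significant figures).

Series of exponential components: λ_sys = Σ λ_i
λ_sys = 0.0000199 + 0.0000337 + 0.000452 + 0.0000141 = 5.1970e-04 /h
MTBF = 1 / λ_sys = 1920 h

1920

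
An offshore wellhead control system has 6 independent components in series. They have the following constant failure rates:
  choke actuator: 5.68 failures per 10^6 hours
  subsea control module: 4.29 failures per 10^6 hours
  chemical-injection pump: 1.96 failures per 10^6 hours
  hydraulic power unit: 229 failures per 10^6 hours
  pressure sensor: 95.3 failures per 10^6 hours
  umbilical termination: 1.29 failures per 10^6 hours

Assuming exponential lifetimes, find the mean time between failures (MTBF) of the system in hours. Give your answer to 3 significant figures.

Series of exponential components: λ_sys = Σ λ_i
λ_sys = 0.00000568 + 0.00000429 + 0.00000196 + 0.000229 + 0.0000953 + 0.00000129 = 3.3752e-04 /h
MTBF = 1 / λ_sys = 2960 h

2960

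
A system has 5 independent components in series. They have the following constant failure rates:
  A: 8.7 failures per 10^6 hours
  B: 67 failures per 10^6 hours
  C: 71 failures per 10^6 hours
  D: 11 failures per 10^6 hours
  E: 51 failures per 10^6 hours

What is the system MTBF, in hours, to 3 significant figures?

Series of exponential components: λ_sys = Σ λ_i
λ_sys = 0.0000087 + 0.000067 + 0.000071 + 0.000011 + 0.000051 = 2.0870e-04 /h
MTBF = 1 / λ_sys = 4790 h

4790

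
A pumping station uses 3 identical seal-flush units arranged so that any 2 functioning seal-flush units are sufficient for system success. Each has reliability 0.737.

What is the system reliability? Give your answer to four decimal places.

0.8289

R = Σ_{i=2}^{3} C(3,i) p^i (1−p)^{3−i} with p = 0.737
C(3,2)·0.737^2·0.263^1 = 0.428560
C(3,3)·0.737^3·0.263^0 = 0.400316
Sum = 0.8289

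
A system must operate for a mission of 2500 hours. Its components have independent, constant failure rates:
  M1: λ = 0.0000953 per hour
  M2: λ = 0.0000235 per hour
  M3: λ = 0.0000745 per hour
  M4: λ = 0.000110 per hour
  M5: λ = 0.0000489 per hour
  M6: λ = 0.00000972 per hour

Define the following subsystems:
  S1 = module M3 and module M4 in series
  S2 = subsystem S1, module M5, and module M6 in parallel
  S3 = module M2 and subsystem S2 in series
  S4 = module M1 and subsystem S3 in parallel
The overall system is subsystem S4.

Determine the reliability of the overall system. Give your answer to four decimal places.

R(M1) = exp(−0.0000953 × 2500) = 0.788006
R(M2) = exp(−0.0000235 × 2500) = 0.942942
R(M3) = exp(−0.0000745 × 2500) = 0.830066
R(M4) = exp(−0.000110 × 2500) = 0.759572
R(M5) = exp(−0.0000489 × 2500) = 0.884927
R(M6) = exp(−0.00000972 × 2500) = 0.975993
Series (M3 and M4): 0.830066 × 0.759572 = 0.630495
Parallel ([0.630495], M5, and M6): 1 − (1 − 0.630495)(1 − 0.884927)(1 − 0.975993) = 0.998979
Series (M2 and [0.998979]): 0.942942 × 0.998979 = 0.941979
Parallel (M1 and [0.941979]): 1 − (1 − 0.788006)(1 − 0.941979) = 0.9877

0.9877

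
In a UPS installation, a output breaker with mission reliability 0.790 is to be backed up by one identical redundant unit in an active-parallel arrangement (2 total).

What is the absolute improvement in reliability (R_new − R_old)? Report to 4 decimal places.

0.1659

R_before = 0.790
R_after = 1 − (1 − 0.790)^2 = 0.9559
ΔR = 0.9559 − 0.790 = 0.1659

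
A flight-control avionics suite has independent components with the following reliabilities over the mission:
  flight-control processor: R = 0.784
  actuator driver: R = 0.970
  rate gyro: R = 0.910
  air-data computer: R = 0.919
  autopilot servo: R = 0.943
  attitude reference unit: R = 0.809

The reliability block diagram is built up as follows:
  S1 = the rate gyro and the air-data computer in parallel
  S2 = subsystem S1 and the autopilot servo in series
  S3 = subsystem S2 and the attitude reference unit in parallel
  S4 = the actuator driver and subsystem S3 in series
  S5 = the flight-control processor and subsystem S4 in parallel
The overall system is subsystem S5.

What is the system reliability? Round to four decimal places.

0.9910

Parallel (rate gyro and air-data computer): 1 − (1 − 0.910000)(1 − 0.919000) = 0.992710
Series ([0.992710] and autopilot servo): 0.992710 × 0.943000 = 0.936126
Parallel ([0.936126] and attitude reference unit): 1 − (1 − 0.936126)(1 − 0.809000) = 0.987800
Series (actuator driver and [0.987800]): 0.970000 × 0.987800 = 0.958166
Parallel (flight-control processor and [0.958166]): 1 − (1 − 0.784000)(1 − 0.958166) = 0.9910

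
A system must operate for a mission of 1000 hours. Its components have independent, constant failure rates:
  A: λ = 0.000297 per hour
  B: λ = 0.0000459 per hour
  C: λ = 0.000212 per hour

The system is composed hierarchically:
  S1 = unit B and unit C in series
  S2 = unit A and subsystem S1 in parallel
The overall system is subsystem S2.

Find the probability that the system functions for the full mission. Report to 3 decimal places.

R(A) = exp(−0.000297 × 1000) = 0.74304
R(B) = exp(−0.0000459 × 1000) = 0.95514
R(C) = exp(−0.000212 × 1000) = 0.80896
Series (B and C): 0.95514 × 0.80896 = 0.77267
Parallel (A and [0.77267]): 1 − (1 − 0.74304)(1 − 0.77267) = 0.942

0.942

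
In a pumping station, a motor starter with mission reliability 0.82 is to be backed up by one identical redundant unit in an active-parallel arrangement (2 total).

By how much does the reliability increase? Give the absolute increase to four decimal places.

R_before = 0.82
R_after = 1 − (1 − 0.82)^2 = 0.9676
ΔR = 0.9676 − 0.82 = 0.1476

0.1476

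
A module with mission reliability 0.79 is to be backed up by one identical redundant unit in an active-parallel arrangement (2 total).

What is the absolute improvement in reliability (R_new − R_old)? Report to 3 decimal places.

0.166

R_before = 0.79
R_after = 1 − (1 − 0.79)^2 = 0.956
ΔR = 0.956 − 0.79 = 0.166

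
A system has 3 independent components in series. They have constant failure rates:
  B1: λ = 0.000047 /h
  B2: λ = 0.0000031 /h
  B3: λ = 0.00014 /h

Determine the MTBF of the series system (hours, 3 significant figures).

5260

Series of exponential components: λ_sys = Σ λ_i
λ_sys = 0.000047 + 0.0000031 + 0.00014 = 1.9010e-04 /h
MTBF = 1 / λ_sys = 5260 h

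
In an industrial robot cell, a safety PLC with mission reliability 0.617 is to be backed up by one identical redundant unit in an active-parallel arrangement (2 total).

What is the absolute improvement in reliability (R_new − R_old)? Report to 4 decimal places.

R_before = 0.617
R_after = 1 − (1 − 0.617)^2 = 0.8533
ΔR = 0.8533 − 0.617 = 0.2363

0.2363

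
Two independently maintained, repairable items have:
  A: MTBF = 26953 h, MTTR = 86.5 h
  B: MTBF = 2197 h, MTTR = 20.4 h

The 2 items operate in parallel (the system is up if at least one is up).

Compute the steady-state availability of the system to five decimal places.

A(A) = MTBF/(MTBF+MTTR) = 26953/(26953+86.5) = 0.996801
A(B) = MTBF/(MTBF+MTTR) = 2197/(2197+20.4) = 0.990800
Parallel availability: 1 − (1 − 0.996801)(1 − 0.990800) = 0.99997

0.99997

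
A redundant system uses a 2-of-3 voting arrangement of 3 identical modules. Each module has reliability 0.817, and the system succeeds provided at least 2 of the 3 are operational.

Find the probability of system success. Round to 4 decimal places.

R = Σ_{i=2}^{3} C(3,i) p^i (1−p)^{3−i} with p = 0.817
C(3,2)·0.817^2·0.183^1 = 0.366451
C(3,3)·0.817^3·0.183^0 = 0.545339
Sum = 0.9118

0.9118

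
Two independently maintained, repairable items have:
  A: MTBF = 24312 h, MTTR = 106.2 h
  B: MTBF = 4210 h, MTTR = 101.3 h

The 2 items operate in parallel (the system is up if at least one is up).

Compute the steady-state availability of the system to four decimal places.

0.9999

A(A) = MTBF/(MTBF+MTTR) = 24312/(24312+106.2) = 0.995651
A(B) = MTBF/(MTBF+MTTR) = 4210/(4210+101.3) = 0.976504
Parallel availability: 1 − (1 − 0.995651)(1 − 0.976504) = 0.9999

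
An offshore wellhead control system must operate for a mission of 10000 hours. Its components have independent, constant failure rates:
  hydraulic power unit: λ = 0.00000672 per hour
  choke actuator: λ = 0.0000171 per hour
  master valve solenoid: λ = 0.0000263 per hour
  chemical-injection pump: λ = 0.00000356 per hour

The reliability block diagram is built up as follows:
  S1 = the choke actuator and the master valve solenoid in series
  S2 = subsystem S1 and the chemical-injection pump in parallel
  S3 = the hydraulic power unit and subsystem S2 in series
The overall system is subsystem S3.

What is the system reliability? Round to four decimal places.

R(hydraulic power unit) = exp(−0.00000672 × 10000) = 0.935008
R(choke actuator) = exp(−0.0000171 × 10000) = 0.842822
R(master valve solenoid) = exp(−0.0000263 × 10000) = 0.768742
R(chemical-injection pump) = exp(−0.00000356 × 10000) = 0.965026
Series (choke actuator and master valve solenoid): 0.842822 × 0.768742 = 0.647913
Parallel ([0.647913] and chemical-injection pump): 1 − (1 − 0.647913)(1 − 0.965026) = 0.987686
Series (hydraulic power unit and [0.987686]): 0.935008 × 0.987686 = 0.9235

0.9235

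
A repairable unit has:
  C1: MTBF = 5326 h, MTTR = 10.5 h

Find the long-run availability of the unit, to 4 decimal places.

A(C1) = MTBF/(MTBF+MTTR) = 5326/(5326+10.5) = 0.9980

0.9980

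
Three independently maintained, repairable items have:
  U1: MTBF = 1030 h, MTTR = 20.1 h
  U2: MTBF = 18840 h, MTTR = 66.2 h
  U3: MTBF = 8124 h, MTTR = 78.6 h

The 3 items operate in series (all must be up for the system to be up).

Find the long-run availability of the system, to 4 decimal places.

0.9681

A(U1) = MTBF/(MTBF+MTTR) = 1030/(1030+20.1) = 0.980859
A(U2) = MTBF/(MTBF+MTTR) = 18840/(18840+66.2) = 0.996499
A(U3) = MTBF/(MTBF+MTTR) = 8124/(8124+78.6) = 0.990418
Series availability: 0.980859 × 0.996499 × 0.990418 = 0.9681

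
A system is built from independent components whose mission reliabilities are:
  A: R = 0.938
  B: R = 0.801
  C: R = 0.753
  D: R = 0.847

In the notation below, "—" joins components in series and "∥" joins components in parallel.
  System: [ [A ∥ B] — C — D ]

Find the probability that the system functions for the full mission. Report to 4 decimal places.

Parallel (A and B): 1 − (1 − 0.938000)(1 − 0.801000) = 0.987662
Series ([0.987662], C, and D): 0.987662 × 0.753000 × 0.847000 = 0.6299

0.6299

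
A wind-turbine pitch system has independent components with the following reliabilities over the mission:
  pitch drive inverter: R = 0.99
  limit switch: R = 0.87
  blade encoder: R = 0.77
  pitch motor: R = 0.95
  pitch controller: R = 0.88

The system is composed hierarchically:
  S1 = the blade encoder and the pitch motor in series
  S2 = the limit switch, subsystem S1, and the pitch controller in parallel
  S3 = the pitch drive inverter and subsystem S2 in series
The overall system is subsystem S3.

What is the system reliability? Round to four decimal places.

0.9859

Series (blade encoder and pitch motor): 0.770000 × 0.950000 = 0.731500
Parallel (limit switch, [0.731500], and pitch controller): 1 − (1 − 0.870000)(1 − 0.731500)(1 − 0.880000) = 0.995811
Series (pitch drive inverter and [0.995811]): 0.990000 × 0.995811 = 0.9859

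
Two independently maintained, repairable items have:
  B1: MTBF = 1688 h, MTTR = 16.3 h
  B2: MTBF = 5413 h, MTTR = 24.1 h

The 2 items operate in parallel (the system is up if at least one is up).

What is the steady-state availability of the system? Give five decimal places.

A(B1) = MTBF/(MTBF+MTTR) = 1688/(1688+16.3) = 0.990436
A(B2) = MTBF/(MTBF+MTTR) = 5413/(5413+24.1) = 0.995567
Parallel availability: 1 − (1 − 0.990436)(1 − 0.995567) = 0.99996

0.99996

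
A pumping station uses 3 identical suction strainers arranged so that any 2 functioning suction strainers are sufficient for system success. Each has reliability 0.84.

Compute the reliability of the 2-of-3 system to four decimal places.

R = Σ_{i=2}^{3} C(3,i) p^i (1−p)^{3−i} with p = 0.84
C(3,2)·0.84^2·0.16^1 = 0.338688
C(3,3)·0.84^3·0.16^0 = 0.592704
Sum = 0.9314

0.9314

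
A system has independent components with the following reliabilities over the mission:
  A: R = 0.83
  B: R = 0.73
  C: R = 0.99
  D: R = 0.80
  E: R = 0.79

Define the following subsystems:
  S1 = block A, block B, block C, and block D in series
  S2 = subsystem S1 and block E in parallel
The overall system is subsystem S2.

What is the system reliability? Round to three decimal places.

0.891

Series (A, B, C, and D): 0.83000 × 0.73000 × 0.99000 × 0.80000 = 0.47987
Parallel ([0.47987] and E): 1 − (1 − 0.47987)(1 − 0.79000) = 0.891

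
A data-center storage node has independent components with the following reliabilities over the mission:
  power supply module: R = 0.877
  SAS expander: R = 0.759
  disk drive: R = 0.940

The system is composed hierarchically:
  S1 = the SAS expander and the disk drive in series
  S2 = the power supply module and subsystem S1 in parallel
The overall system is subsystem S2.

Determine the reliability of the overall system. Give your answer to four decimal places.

0.9648

Series (SAS expander and disk drive): 0.759000 × 0.940000 = 0.713460
Parallel (power supply module and [0.713460]): 1 − (1 − 0.877000)(1 − 0.713460) = 0.9648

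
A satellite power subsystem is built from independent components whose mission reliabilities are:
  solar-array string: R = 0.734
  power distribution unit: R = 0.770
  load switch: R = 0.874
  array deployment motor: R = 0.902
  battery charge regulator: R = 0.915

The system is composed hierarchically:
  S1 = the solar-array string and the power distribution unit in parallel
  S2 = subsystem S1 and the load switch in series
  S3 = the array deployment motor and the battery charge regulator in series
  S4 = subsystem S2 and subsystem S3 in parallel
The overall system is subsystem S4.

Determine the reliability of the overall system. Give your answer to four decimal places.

0.9687

Parallel (solar-array string and power distribution unit): 1 − (1 − 0.734000)(1 − 0.770000) = 0.938820
Series ([0.938820] and load switch): 0.938820 × 0.874000 = 0.820529
Series (array deployment motor and battery charge regulator): 0.902000 × 0.915000 = 0.825330
Parallel ([0.820529] and [0.825330]): 1 − (1 − 0.820529)(1 − 0.825330) = 0.9687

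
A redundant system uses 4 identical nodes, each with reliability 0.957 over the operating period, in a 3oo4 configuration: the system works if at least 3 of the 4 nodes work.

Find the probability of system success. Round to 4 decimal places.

R = Σ_{i=3}^{4} C(4,i) p^i (1−p)^{4−i} with p = 0.957
C(4,3)·0.957^3·0.043^1 = 0.150752
C(4,4)·0.957^4·0.043^0 = 0.838779
Sum = 0.9895

0.9895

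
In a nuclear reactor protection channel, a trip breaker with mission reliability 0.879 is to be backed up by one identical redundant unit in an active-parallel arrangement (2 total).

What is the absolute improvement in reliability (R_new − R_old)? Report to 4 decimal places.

0.1064

R_before = 0.879
R_after = 1 − (1 − 0.879)^2 = 0.9854
ΔR = 0.9854 − 0.879 = 0.1064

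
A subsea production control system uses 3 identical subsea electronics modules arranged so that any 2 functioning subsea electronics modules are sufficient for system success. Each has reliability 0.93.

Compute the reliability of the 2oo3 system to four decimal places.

R = Σ_{i=2}^{3} C(3,i) p^i (1−p)^{3−i} with p = 0.93
C(3,2)·0.93^2·0.07^1 = 0.181629
C(3,3)·0.93^3·0.07^0 = 0.804357
Sum = 0.9860

0.9860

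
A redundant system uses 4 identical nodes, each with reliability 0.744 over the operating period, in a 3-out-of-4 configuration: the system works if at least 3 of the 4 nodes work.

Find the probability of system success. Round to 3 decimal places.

R = Σ_{i=3}^{4} C(4,i) p^i (1−p)^{4−i} with p = 0.744
C(4,3)·0.744^3·0.256^1 = 0.42171
C(4,4)·0.744^4·0.256^0 = 0.30640
Sum = 0.728

0.728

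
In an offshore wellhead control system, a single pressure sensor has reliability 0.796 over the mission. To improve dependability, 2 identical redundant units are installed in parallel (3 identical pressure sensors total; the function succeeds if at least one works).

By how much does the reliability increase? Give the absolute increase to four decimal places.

R_before = 0.796
R_after = 1 − (1 − 0.796)^3 = 0.9915
ΔR = 0.9915 − 0.796 = 0.1955

0.1955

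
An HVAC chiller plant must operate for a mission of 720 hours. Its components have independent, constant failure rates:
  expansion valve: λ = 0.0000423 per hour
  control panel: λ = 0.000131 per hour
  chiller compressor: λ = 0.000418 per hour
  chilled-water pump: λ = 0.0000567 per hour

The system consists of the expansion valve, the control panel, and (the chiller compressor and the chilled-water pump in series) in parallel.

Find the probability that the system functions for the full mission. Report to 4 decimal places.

0.9992

R(expansion valve) = exp(−0.0000423 × 720) = 0.970003
R(control panel) = exp(−0.000131 × 720) = 0.909992
R(chiller compressor) = exp(−0.000418 × 720) = 0.740107
R(chilled-water pump) = exp(−0.0000567 × 720) = 0.959998
Series (chiller compressor and chilled-water pump): 0.740107 × 0.959998 = 0.710501
Parallel (expansion valve, control panel, and [0.710501]): 1 − (1 − 0.970003)(1 − 0.909992)(1 − 0.710501) = 0.9992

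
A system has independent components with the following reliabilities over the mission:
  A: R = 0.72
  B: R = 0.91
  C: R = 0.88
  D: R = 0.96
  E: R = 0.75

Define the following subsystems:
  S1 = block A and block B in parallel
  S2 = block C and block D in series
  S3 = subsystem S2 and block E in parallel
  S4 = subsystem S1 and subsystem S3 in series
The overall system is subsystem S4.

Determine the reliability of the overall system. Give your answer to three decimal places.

Parallel (A and B): 1 − (1 − 0.72000)(1 − 0.91000) = 0.97480
Series (C and D): 0.88000 × 0.96000 = 0.84480
Parallel ([0.84480] and E): 1 − (1 − 0.84480)(1 − 0.75000) = 0.96120
Series ([0.97480] and [0.96120]): 0.97480 × 0.96120 = 0.937

0.937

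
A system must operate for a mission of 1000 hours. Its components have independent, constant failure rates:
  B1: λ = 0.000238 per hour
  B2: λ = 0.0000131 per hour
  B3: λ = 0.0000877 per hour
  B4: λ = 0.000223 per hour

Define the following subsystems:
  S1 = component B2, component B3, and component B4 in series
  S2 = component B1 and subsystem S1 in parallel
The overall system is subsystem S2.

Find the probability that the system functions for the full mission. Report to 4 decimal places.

0.9414

R(B1) = exp(−0.000238 × 1000) = 0.788203
R(B2) = exp(−0.0000131 × 1000) = 0.986985
R(B3) = exp(−0.0000877 × 1000) = 0.916036
R(B4) = exp(−0.000223 × 1000) = 0.800115
Series (B2, B3, and B4): 0.986985 × 0.916036 × 0.800115 = 0.723395
Parallel (B1 and [0.723395]): 1 − (1 − 0.788203)(1 − 0.723395) = 0.9414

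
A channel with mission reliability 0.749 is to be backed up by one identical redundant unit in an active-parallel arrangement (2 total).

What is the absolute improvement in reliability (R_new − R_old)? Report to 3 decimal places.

R_before = 0.749
R_after = 1 − (1 − 0.749)^2 = 0.937
ΔR = 0.937 − 0.749 = 0.188

0.188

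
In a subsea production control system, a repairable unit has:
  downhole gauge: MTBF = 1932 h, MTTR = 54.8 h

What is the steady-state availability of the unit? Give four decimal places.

0.9724

A(downhole gauge) = MTBF/(MTBF+MTTR) = 1932/(1932+54.8) = 0.9724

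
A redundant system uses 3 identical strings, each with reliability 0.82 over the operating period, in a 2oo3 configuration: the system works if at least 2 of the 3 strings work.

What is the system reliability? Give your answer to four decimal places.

0.9145

R = Σ_{i=2}^{3} C(3,i) p^i (1−p)^{3−i} with p = 0.82
C(3,2)·0.82^2·0.18^1 = 0.363096
C(3,3)·0.82^3·0.18^0 = 0.551368
Sum = 0.9145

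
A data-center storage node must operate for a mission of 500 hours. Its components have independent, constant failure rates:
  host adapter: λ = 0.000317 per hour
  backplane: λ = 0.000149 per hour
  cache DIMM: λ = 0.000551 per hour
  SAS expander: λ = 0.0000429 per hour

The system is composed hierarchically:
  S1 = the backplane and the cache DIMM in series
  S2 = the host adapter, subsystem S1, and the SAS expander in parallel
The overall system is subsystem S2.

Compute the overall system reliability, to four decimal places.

0.9991

R(host adapter) = exp(−0.000317 × 500) = 0.853423
R(backplane) = exp(−0.000149 × 500) = 0.928207
R(cache DIMM) = exp(−0.000551 × 500) = 0.759192
R(SAS expander) = exp(−0.0000429 × 500) = 0.978778
Series (backplane and cache DIMM): 0.928207 × 0.759192 = 0.704687
Parallel (host adapter, [0.704687], and SAS expander): 1 − (1 − 0.853423)(1 − 0.704687)(1 − 0.978778) = 0.9991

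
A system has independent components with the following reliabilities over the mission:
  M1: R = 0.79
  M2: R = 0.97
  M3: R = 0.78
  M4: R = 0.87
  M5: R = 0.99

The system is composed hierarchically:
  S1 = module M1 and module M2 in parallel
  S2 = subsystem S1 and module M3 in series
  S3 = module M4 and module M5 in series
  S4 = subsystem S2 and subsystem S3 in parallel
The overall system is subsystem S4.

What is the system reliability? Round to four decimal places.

0.9688

Parallel (M1 and M2): 1 − (1 − 0.790000)(1 − 0.970000) = 0.993700
Series ([0.993700] and M3): 0.993700 × 0.780000 = 0.775086
Series (M4 and M5): 0.870000 × 0.990000 = 0.861300
Parallel ([0.775086] and [0.861300]): 1 − (1 − 0.775086)(1 − 0.861300) = 0.9688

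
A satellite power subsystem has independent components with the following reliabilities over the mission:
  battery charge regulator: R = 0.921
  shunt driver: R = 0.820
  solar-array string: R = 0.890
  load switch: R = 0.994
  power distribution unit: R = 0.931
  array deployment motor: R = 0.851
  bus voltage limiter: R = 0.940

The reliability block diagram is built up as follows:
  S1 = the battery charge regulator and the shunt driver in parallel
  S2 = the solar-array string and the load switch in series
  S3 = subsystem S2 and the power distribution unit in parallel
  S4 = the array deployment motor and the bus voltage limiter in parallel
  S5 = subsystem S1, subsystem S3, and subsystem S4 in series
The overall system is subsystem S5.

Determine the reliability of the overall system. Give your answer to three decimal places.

0.969

Parallel (battery charge regulator and shunt driver): 1 − (1 − 0.92100)(1 − 0.82000) = 0.98578
Series (solar-array string and load switch): 0.89000 × 0.99400 = 0.88466
Parallel ([0.88466] and power distribution unit): 1 − (1 − 0.88466)(1 − 0.93100) = 0.99204
Parallel (array deployment motor and bus voltage limiter): 1 − (1 − 0.85100)(1 − 0.94000) = 0.99106
Series ([0.98578], [0.99204], and [0.99106]): 0.98578 × 0.99204 × 0.99106 = 0.969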